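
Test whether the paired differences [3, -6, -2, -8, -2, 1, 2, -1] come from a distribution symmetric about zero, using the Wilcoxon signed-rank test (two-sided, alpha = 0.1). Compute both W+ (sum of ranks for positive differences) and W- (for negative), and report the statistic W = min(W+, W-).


Step 1: Drop any zero differences (none here) and take |d_i|.
|d| = [3, 6, 2, 8, 2, 1, 2, 1]
Step 2: Midrank |d_i| (ties get averaged ranks).
ranks: |3|->6, |6|->7, |2|->4, |8|->8, |2|->4, |1|->1.5, |2|->4, |1|->1.5
Step 3: Attach original signs; sum ranks with positive sign and with negative sign.
W+ = 6 + 1.5 + 4 = 11.5
W- = 7 + 4 + 8 + 4 + 1.5 = 24.5
(Check: W+ + W- = 36 should equal n(n+1)/2 = 36.)
Step 4: Test statistic W = min(W+, W-) = 11.5.
Step 5: Ties in |d|, so use the tie-corrected normal approximation.
        E[W] = n(n+1)/4 = 8*9/4 = 18.
        Tie groups: |d|=1 (t=2), |d|=2 (t=3); sum(t^3 - t) = 30.
        Var[W] = n(n+1)(2n+1)/24 - sum(t^3-t)/48 = 1224/24 - 30/48 = 50.375.
        z = (W - E[W]) / sqrt(Var[W]) = (11.5 - 18) / 7.0975 = -0.9158.
        Two-sided p = 2*Phi(z) = 0.359766.
Step 6: alpha = 0.1. fail to reject H0.

W+ = 11.5, W- = 24.5, W = min = 11.5, p = 0.359766, fail to reject H0.


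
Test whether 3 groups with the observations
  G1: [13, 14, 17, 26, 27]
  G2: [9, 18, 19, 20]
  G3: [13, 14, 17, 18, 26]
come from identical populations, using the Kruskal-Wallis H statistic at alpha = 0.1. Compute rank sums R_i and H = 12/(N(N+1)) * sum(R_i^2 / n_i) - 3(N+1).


Step 1: Combine all N = 14 observations and assign midranks.
sorted (value, group, rank): (9,G2,1), (13,G1,2.5), (13,G3,2.5), (14,G1,4.5), (14,G3,4.5), (17,G1,6.5), (17,G3,6.5), (18,G2,8.5), (18,G3,8.5), (19,G2,10), (20,G2,11), (26,G1,12.5), (26,G3,12.5), (27,G1,14)
Step 2: Sum ranks within each group.
R_1 = 40 (n_1 = 5)
R_2 = 30.5 (n_2 = 4)
R_3 = 34.5 (n_3 = 5)
Step 3: H = 12/(N(N+1)) * sum(R_i^2/n_i) - 3(N+1)
     = 12/(14*15) * (40^2/5 + 30.5^2/4 + 34.5^2/5) - 3*15
     = 0.057143 * 790.612 - 45
     = 0.177857.
Step 4: Ties present; correction factor C = 1 - 30/(14^3 - 14) = 0.989011. Corrected H = 0.177857 / 0.989011 = 0.179833.
Step 5: Under H0, H ~ chi^2(2); p-value = 0.914007.
Step 6: alpha = 0.1. fail to reject H0.

H = 0.1798, df = 2, p = 0.914007, fail to reject H0.


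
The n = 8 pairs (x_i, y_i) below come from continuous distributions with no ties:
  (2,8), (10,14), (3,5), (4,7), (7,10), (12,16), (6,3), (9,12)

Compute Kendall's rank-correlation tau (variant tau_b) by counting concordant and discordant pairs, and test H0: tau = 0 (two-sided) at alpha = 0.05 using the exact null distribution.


Step 1: Enumerate the 28 unordered pairs (i,j) with i<j and classify each by sign(x_j-x_i) * sign(y_j-y_i).
  (1,2):dx=+8,dy=+6->C; (1,3):dx=+1,dy=-3->D; (1,4):dx=+2,dy=-1->D; (1,5):dx=+5,dy=+2->C
  (1,6):dx=+10,dy=+8->C; (1,7):dx=+4,dy=-5->D; (1,8):dx=+7,dy=+4->C; (2,3):dx=-7,dy=-9->C
  (2,4):dx=-6,dy=-7->C; (2,5):dx=-3,dy=-4->C; (2,6):dx=+2,dy=+2->C; (2,7):dx=-4,dy=-11->C
  (2,8):dx=-1,dy=-2->C; (3,4):dx=+1,dy=+2->C; (3,5):dx=+4,dy=+5->C; (3,6):dx=+9,dy=+11->C
  (3,7):dx=+3,dy=-2->D; (3,8):dx=+6,dy=+7->C; (4,5):dx=+3,dy=+3->C; (4,6):dx=+8,dy=+9->C
  (4,7):dx=+2,dy=-4->D; (4,8):dx=+5,dy=+5->C; (5,6):dx=+5,dy=+6->C; (5,7):dx=-1,dy=-7->C
  (5,8):dx=+2,dy=+2->C; (6,7):dx=-6,dy=-13->C; (6,8):dx=-3,dy=-4->C; (7,8):dx=+3,dy=+9->C
Step 2: C = 23, D = 5, total pairs = 28.
Step 3: tau = (C - D)/(n(n-1)/2) = (23 - 5)/28 = 0.642857.
Step 4: Exact two-sided p-value (enumerate n! = 40320 permutations of y under H0): p = 0.031151.
Step 5: alpha = 0.05. reject H0.

tau_b = 0.6429 (C=23, D=5), p = 0.031151, reject H0.


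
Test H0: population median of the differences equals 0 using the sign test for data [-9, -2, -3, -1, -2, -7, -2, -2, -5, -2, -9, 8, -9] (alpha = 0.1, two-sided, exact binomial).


Step 1: Discard zero differences. Original n = 13; n_eff = number of nonzero differences = 13.
Nonzero differences (with sign): -9, -2, -3, -1, -2, -7, -2, -2, -5, -2, -9, +8, -9
Step 2: Count signs: positive = 1, negative = 12.
Step 3: Under H0: P(positive) = 0.5, so the number of positives S ~ Bin(13, 0.5).
Step 4: Two-sided exact p-value = sum of Bin(13,0.5) probabilities at or below the observed probability = 0.003418.
Step 5: alpha = 0.1. reject H0.

n_eff = 13, pos = 1, neg = 12, p = 0.003418, reject H0.


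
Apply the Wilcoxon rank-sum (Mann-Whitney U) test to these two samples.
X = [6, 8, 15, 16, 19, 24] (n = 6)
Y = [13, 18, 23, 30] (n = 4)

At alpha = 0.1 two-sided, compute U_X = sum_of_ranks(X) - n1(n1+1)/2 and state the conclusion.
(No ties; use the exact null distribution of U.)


Step 1: Combine and sort all 10 observations; assign midranks.
sorted (value, group): (6,X), (8,X), (13,Y), (15,X), (16,X), (18,Y), (19,X), (23,Y), (24,X), (30,Y)
ranks: 6->1, 8->2, 13->3, 15->4, 16->5, 18->6, 19->7, 23->8, 24->9, 30->10
Step 2: Rank sum for X: R1 = 1 + 2 + 4 + 5 + 7 + 9 = 28.
Step 3: U_X = R1 - n1(n1+1)/2 = 28 - 6*7/2 = 28 - 21 = 7.
       U_Y = n1*n2 - U_X = 24 - 7 = 17.
Step 4: No ties, so the exact null distribution of U (based on enumerating the C(10,6) = 210 equally likely rank assignments) gives the two-sided p-value.
Step 5: p-value = 0.352381; compare to alpha = 0.1. fail to reject H0.

U_X = 7, p = 0.352381, fail to reject H0 at alpha = 0.1.


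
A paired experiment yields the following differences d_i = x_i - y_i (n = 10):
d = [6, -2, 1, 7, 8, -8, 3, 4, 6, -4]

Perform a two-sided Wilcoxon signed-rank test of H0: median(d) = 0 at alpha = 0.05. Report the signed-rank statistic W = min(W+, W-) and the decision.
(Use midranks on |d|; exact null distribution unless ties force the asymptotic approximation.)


Step 1: Drop any zero differences (none here) and take |d_i|.
|d| = [6, 2, 1, 7, 8, 8, 3, 4, 6, 4]
Step 2: Midrank |d_i| (ties get averaged ranks).
ranks: |6|->6.5, |2|->2, |1|->1, |7|->8, |8|->9.5, |8|->9.5, |3|->3, |4|->4.5, |6|->6.5, |4|->4.5
Step 3: Attach original signs; sum ranks with positive sign and with negative sign.
W+ = 6.5 + 1 + 8 + 9.5 + 3 + 4.5 + 6.5 = 39
W- = 2 + 9.5 + 4.5 = 16
(Check: W+ + W- = 55 should equal n(n+1)/2 = 55.)
Step 4: Test statistic W = min(W+, W-) = 16.
Step 5: Ties in |d|, so use the tie-corrected normal approximation.
        E[W] = n(n+1)/4 = 10*11/4 = 27.5.
        Tie groups: |d|=4 (t=2), |d|=6 (t=2), |d|=8 (t=2); sum(t^3 - t) = 18.
        Var[W] = n(n+1)(2n+1)/24 - sum(t^3-t)/48 = 2310/24 - 18/48 = 95.875.
        z = (W - E[W]) / sqrt(Var[W]) = (16 - 27.5) / 9.7916 = -1.1745.
        Two-sided p = 2*Phi(z) = 0.240203.
Step 6: alpha = 0.05. fail to reject H0.

W+ = 39, W- = 16, W = min = 16, p = 0.240203, fail to reject H0.


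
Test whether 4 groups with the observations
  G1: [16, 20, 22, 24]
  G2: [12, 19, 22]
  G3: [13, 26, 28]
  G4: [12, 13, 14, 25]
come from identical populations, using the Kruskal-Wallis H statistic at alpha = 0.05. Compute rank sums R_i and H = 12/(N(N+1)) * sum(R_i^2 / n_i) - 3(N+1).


Step 1: Combine all N = 14 observations and assign midranks.
sorted (value, group, rank): (12,G2,1.5), (12,G4,1.5), (13,G3,3.5), (13,G4,3.5), (14,G4,5), (16,G1,6), (19,G2,7), (20,G1,8), (22,G1,9.5), (22,G2,9.5), (24,G1,11), (25,G4,12), (26,G3,13), (28,G3,14)
Step 2: Sum ranks within each group.
R_1 = 34.5 (n_1 = 4)
R_2 = 18 (n_2 = 3)
R_3 = 30.5 (n_3 = 3)
R_4 = 22 (n_4 = 4)
Step 3: H = 12/(N(N+1)) * sum(R_i^2/n_i) - 3(N+1)
     = 12/(14*15) * (34.5^2/4 + 18^2/3 + 30.5^2/3 + 22^2/4) - 3*15
     = 0.057143 * 836.646 - 45
     = 2.808333.
Step 4: Ties present; correction factor C = 1 - 18/(14^3 - 14) = 0.993407. Corrected H = 2.808333 / 0.993407 = 2.826973.
Step 5: Under H0, H ~ chi^2(3); p-value = 0.419079.
Step 6: alpha = 0.05. fail to reject H0.

H = 2.8270, df = 3, p = 0.419079, fail to reject H0.


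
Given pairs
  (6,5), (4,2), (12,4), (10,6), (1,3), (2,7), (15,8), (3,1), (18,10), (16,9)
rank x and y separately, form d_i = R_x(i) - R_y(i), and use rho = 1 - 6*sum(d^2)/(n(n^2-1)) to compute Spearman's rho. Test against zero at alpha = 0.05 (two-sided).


Step 1: Rank x and y separately (midranks; no ties here).
rank(x): 6->5, 4->4, 12->7, 10->6, 1->1, 2->2, 15->8, 3->3, 18->10, 16->9
rank(y): 5->5, 2->2, 4->4, 6->6, 3->3, 7->7, 8->8, 1->1, 10->10, 9->9
Step 2: d_i = R_x(i) - R_y(i); compute d_i^2.
  (5-5)^2=0, (4-2)^2=4, (7-4)^2=9, (6-6)^2=0, (1-3)^2=4, (2-7)^2=25, (8-8)^2=0, (3-1)^2=4, (10-10)^2=0, (9-9)^2=0
sum(d^2) = 46.
Step 3: rho = 1 - 6*46 / (10*(10^2 - 1)) = 1 - 276/990 = 0.721212.
Step 4: Under H0, t = rho * sqrt((n-2)/(1-rho^2)) = 2.9448 ~ t(8).
Step 5: Two-sided p-value from the t-distribution with 8 df = 0.018573.
Step 6: alpha = 0.05. reject H0.

rho = 0.7212, p = 0.018573, reject H0 at alpha = 0.05.


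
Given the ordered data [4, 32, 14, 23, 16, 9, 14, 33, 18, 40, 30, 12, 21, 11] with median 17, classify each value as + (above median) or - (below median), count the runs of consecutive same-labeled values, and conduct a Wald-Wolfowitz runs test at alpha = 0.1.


Step 1: Compute median = 17; label A = above, B = below.
Labels in order: BABABBBAAAABAB  (n_A = 7, n_B = 7)
Step 2: Count runs R = 9.
Step 3: Under H0 (random ordering), E[R] = 2*n_A*n_B/(n_A+n_B) + 1 = 2*7*7/14 + 1 = 8.0000.
        Var[R] = 2*n_A*n_B*(2*n_A*n_B - n_A - n_B) / ((n_A+n_B)^2 * (n_A+n_B-1)) = 8232/2548 = 3.2308.
        SD[R] = 1.7974.
Step 4: Continuity-corrected z = (R - 0.5 - E[R]) / SD[R] = (9 - 0.5 - 8.0000) / 1.7974 = 0.2782.
Step 5: Two-sided p-value via normal approximation = 2*(1 - Phi(|z|)) = 0.780879.
Step 6: alpha = 0.1. fail to reject H0.

R = 9, z = 0.2782, p = 0.780879, fail to reject H0.


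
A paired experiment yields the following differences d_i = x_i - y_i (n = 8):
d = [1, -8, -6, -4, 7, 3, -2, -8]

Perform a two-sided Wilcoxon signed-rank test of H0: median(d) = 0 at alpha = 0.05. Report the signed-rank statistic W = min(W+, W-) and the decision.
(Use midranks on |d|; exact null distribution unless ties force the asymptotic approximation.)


Step 1: Drop any zero differences (none here) and take |d_i|.
|d| = [1, 8, 6, 4, 7, 3, 2, 8]
Step 2: Midrank |d_i| (ties get averaged ranks).
ranks: |1|->1, |8|->7.5, |6|->5, |4|->4, |7|->6, |3|->3, |2|->2, |8|->7.5
Step 3: Attach original signs; sum ranks with positive sign and with negative sign.
W+ = 1 + 6 + 3 = 10
W- = 7.5 + 5 + 4 + 2 + 7.5 = 26
(Check: W+ + W- = 36 should equal n(n+1)/2 = 36.)
Step 4: Test statistic W = min(W+, W-) = 10.
Step 5: Ties in |d|, so use the tie-corrected normal approximation.
        E[W] = n(n+1)/4 = 8*9/4 = 18.
        Tie groups: |d|=8 (t=2); sum(t^3 - t) = 6.
        Var[W] = n(n+1)(2n+1)/24 - sum(t^3-t)/48 = 1224/24 - 6/48 = 50.875.
        z = (W - E[W]) / sqrt(Var[W]) = (10 - 18) / 7.1327 = -1.1216.
        Two-sided p = 2*Phi(z) = 0.262033.
Step 6: alpha = 0.05. fail to reject H0.

W+ = 10, W- = 26, W = min = 10, p = 0.262033, fail to reject H0.


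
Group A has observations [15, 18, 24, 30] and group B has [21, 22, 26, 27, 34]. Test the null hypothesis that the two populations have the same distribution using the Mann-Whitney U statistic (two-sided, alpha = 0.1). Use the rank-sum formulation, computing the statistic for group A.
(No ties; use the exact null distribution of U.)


Step 1: Combine and sort all 9 observations; assign midranks.
sorted (value, group): (15,X), (18,X), (21,Y), (22,Y), (24,X), (26,Y), (27,Y), (30,X), (34,Y)
ranks: 15->1, 18->2, 21->3, 22->4, 24->5, 26->6, 27->7, 30->8, 34->9
Step 2: Rank sum for X: R1 = 1 + 2 + 5 + 8 = 16.
Step 3: U_X = R1 - n1(n1+1)/2 = 16 - 4*5/2 = 16 - 10 = 6.
       U_Y = n1*n2 - U_X = 20 - 6 = 14.
Step 4: No ties, so the exact null distribution of U (based on enumerating the C(9,4) = 126 equally likely rank assignments) gives the two-sided p-value.
Step 5: p-value = 0.412698; compare to alpha = 0.1. fail to reject H0.

U_X = 6, p = 0.412698, fail to reject H0 at alpha = 0.1.


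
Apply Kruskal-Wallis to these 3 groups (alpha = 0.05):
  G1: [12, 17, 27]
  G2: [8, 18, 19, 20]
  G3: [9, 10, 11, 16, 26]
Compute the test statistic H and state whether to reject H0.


Step 1: Combine all N = 12 observations and assign midranks.
sorted (value, group, rank): (8,G2,1), (9,G3,2), (10,G3,3), (11,G3,4), (12,G1,5), (16,G3,6), (17,G1,7), (18,G2,8), (19,G2,9), (20,G2,10), (26,G3,11), (27,G1,12)
Step 2: Sum ranks within each group.
R_1 = 24 (n_1 = 3)
R_2 = 28 (n_2 = 4)
R_3 = 26 (n_3 = 5)
Step 3: H = 12/(N(N+1)) * sum(R_i^2/n_i) - 3(N+1)
     = 12/(12*13) * (24^2/3 + 28^2/4 + 26^2/5) - 3*13
     = 0.076923 * 523.2 - 39
     = 1.246154.
Step 4: No ties, so H is used without correction.
Step 5: Under H0, H ~ chi^2(2); p-value = 0.536292.
Step 6: alpha = 0.05. fail to reject H0.

H = 1.2462, df = 2, p = 0.536292, fail to reject H0.


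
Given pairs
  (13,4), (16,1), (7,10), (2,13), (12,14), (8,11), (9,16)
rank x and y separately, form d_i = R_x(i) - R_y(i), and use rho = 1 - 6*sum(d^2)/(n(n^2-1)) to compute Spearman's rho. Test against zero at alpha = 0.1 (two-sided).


Step 1: Rank x and y separately (midranks; no ties here).
rank(x): 13->6, 16->7, 7->2, 2->1, 12->5, 8->3, 9->4
rank(y): 4->2, 1->1, 10->3, 13->5, 14->6, 11->4, 16->7
Step 2: d_i = R_x(i) - R_y(i); compute d_i^2.
  (6-2)^2=16, (7-1)^2=36, (2-3)^2=1, (1-5)^2=16, (5-6)^2=1, (3-4)^2=1, (4-7)^2=9
sum(d^2) = 80.
Step 3: rho = 1 - 6*80 / (7*(7^2 - 1)) = 1 - 480/336 = -0.428571.
Step 4: Under H0, t = rho * sqrt((n-2)/(1-rho^2)) = -1.0607 ~ t(5).
Step 5: Two-sided p-value from the t-distribution with 5 df = 0.337368.
Step 6: alpha = 0.1. fail to reject H0.

rho = -0.4286, p = 0.337368, fail to reject H0 at alpha = 0.1.


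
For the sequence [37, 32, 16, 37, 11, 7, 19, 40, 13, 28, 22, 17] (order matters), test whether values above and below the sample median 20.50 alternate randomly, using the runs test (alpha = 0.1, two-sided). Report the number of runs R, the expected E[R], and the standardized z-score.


Step 1: Compute median = 20.50; label A = above, B = below.
Labels in order: AABABBBABAAB  (n_A = 6, n_B = 6)
Step 2: Count runs R = 8.
Step 3: Under H0 (random ordering), E[R] = 2*n_A*n_B/(n_A+n_B) + 1 = 2*6*6/12 + 1 = 7.0000.
        Var[R] = 2*n_A*n_B*(2*n_A*n_B - n_A - n_B) / ((n_A+n_B)^2 * (n_A+n_B-1)) = 4320/1584 = 2.7273.
        SD[R] = 1.6514.
Step 4: Continuity-corrected z = (R - 0.5 - E[R]) / SD[R] = (8 - 0.5 - 7.0000) / 1.6514 = 0.3028.
Step 5: Two-sided p-value via normal approximation = 2*(1 - Phi(|z|)) = 0.762069.
Step 6: alpha = 0.1. fail to reject H0.

R = 8, z = 0.3028, p = 0.762069, fail to reject H0.


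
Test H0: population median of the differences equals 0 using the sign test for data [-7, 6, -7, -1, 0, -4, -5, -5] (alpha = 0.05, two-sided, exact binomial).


Step 1: Discard zero differences. Original n = 8; n_eff = number of nonzero differences = 7.
Nonzero differences (with sign): -7, +6, -7, -1, -4, -5, -5
Step 2: Count signs: positive = 1, negative = 6.
Step 3: Under H0: P(positive) = 0.5, so the number of positives S ~ Bin(7, 0.5).
Step 4: Two-sided exact p-value = sum of Bin(7,0.5) probabilities at or below the observed probability = 0.125000.
Step 5: alpha = 0.05. fail to reject H0.

n_eff = 7, pos = 1, neg = 6, p = 0.125000, fail to reject H0.


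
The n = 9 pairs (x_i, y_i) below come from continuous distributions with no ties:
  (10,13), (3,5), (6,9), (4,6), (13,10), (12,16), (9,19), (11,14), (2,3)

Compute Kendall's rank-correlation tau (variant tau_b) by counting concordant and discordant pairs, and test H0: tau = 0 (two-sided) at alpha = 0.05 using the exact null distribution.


Step 1: Enumerate the 36 unordered pairs (i,j) with i<j and classify each by sign(x_j-x_i) * sign(y_j-y_i).
  (1,2):dx=-7,dy=-8->C; (1,3):dx=-4,dy=-4->C; (1,4):dx=-6,dy=-7->C; (1,5):dx=+3,dy=-3->D
  (1,6):dx=+2,dy=+3->C; (1,7):dx=-1,dy=+6->D; (1,8):dx=+1,dy=+1->C; (1,9):dx=-8,dy=-10->C
  (2,3):dx=+3,dy=+4->C; (2,4):dx=+1,dy=+1->C; (2,5):dx=+10,dy=+5->C; (2,6):dx=+9,dy=+11->C
  (2,7):dx=+6,dy=+14->C; (2,8):dx=+8,dy=+9->C; (2,9):dx=-1,dy=-2->C; (3,4):dx=-2,dy=-3->C
  (3,5):dx=+7,dy=+1->C; (3,6):dx=+6,dy=+7->C; (3,7):dx=+3,dy=+10->C; (3,8):dx=+5,dy=+5->C
  (3,9):dx=-4,dy=-6->C; (4,5):dx=+9,dy=+4->C; (4,6):dx=+8,dy=+10->C; (4,7):dx=+5,dy=+13->C
  (4,8):dx=+7,dy=+8->C; (4,9):dx=-2,dy=-3->C; (5,6):dx=-1,dy=+6->D; (5,7):dx=-4,dy=+9->D
  (5,8):dx=-2,dy=+4->D; (5,9):dx=-11,dy=-7->C; (6,7):dx=-3,dy=+3->D; (6,8):dx=-1,dy=-2->C
  (6,9):dx=-10,dy=-13->C; (7,8):dx=+2,dy=-5->D; (7,9):dx=-7,dy=-16->C; (8,9):dx=-9,dy=-11->C
Step 2: C = 29, D = 7, total pairs = 36.
Step 3: tau = (C - D)/(n(n-1)/2) = (29 - 7)/36 = 0.611111.
Step 4: Exact two-sided p-value (enumerate n! = 362880 permutations of y under H0): p = 0.024741.
Step 5: alpha = 0.05. reject H0.

tau_b = 0.6111 (C=29, D=7), p = 0.024741, reject H0.


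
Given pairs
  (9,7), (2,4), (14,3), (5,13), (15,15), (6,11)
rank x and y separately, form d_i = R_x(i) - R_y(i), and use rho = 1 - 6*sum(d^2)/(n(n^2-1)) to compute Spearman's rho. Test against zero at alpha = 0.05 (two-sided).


Step 1: Rank x and y separately (midranks; no ties here).
rank(x): 9->4, 2->1, 14->5, 5->2, 15->6, 6->3
rank(y): 7->3, 4->2, 3->1, 13->5, 15->6, 11->4
Step 2: d_i = R_x(i) - R_y(i); compute d_i^2.
  (4-3)^2=1, (1-2)^2=1, (5-1)^2=16, (2-5)^2=9, (6-6)^2=0, (3-4)^2=1
sum(d^2) = 28.
Step 3: rho = 1 - 6*28 / (6*(6^2 - 1)) = 1 - 168/210 = 0.200000.
Step 4: Under H0, t = rho * sqrt((n-2)/(1-rho^2)) = 0.4082 ~ t(4).
Step 5: Two-sided p-value from the t-distribution with 4 df = 0.704000.
Step 6: alpha = 0.05. fail to reject H0.

rho = 0.2000, p = 0.704000, fail to reject H0 at alpha = 0.05.


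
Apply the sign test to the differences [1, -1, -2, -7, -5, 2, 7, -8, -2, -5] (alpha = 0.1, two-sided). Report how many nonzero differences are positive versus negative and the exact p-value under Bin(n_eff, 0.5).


Step 1: Discard zero differences. Original n = 10; n_eff = number of nonzero differences = 10.
Nonzero differences (with sign): +1, -1, -2, -7, -5, +2, +7, -8, -2, -5
Step 2: Count signs: positive = 3, negative = 7.
Step 3: Under H0: P(positive) = 0.5, so the number of positives S ~ Bin(10, 0.5).
Step 4: Two-sided exact p-value = sum of Bin(10,0.5) probabilities at or below the observed probability = 0.343750.
Step 5: alpha = 0.1. fail to reject H0.

n_eff = 10, pos = 3, neg = 7, p = 0.343750, fail to reject H0.


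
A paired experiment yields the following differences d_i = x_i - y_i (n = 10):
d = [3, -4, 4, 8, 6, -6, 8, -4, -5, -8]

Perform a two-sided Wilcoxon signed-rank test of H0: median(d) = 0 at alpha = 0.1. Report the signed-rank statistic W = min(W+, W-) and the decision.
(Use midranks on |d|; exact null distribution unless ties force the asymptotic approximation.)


Step 1: Drop any zero differences (none here) and take |d_i|.
|d| = [3, 4, 4, 8, 6, 6, 8, 4, 5, 8]
Step 2: Midrank |d_i| (ties get averaged ranks).
ranks: |3|->1, |4|->3, |4|->3, |8|->9, |6|->6.5, |6|->6.5, |8|->9, |4|->3, |5|->5, |8|->9
Step 3: Attach original signs; sum ranks with positive sign and with negative sign.
W+ = 1 + 3 + 9 + 6.5 + 9 = 28.5
W- = 3 + 6.5 + 3 + 5 + 9 = 26.5
(Check: W+ + W- = 55 should equal n(n+1)/2 = 55.)
Step 4: Test statistic W = min(W+, W-) = 26.5.
Step 5: Ties in |d|, so use the tie-corrected normal approximation.
        E[W] = n(n+1)/4 = 10*11/4 = 27.5.
        Tie groups: |d|=4 (t=3), |d|=6 (t=2), |d|=8 (t=3); sum(t^3 - t) = 54.
        Var[W] = n(n+1)(2n+1)/24 - sum(t^3-t)/48 = 2310/24 - 54/48 = 95.125.
        z = (W - E[W]) / sqrt(Var[W]) = (26.5 - 27.5) / 9.7532 = -0.1025.
        Two-sided p = 2*Phi(z) = 0.918336.
Step 6: alpha = 0.1. fail to reject H0.

W+ = 28.5, W- = 26.5, W = min = 26.5, p = 0.918336, fail to reject H0.


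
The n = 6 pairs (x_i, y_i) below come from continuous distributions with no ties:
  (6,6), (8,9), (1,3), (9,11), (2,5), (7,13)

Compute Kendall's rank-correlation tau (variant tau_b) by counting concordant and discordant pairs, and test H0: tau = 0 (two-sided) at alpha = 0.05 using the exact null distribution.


Step 1: Enumerate the 15 unordered pairs (i,j) with i<j and classify each by sign(x_j-x_i) * sign(y_j-y_i).
  (1,2):dx=+2,dy=+3->C; (1,3):dx=-5,dy=-3->C; (1,4):dx=+3,dy=+5->C; (1,5):dx=-4,dy=-1->C
  (1,6):dx=+1,dy=+7->C; (2,3):dx=-7,dy=-6->C; (2,4):dx=+1,dy=+2->C; (2,5):dx=-6,dy=-4->C
  (2,6):dx=-1,dy=+4->D; (3,4):dx=+8,dy=+8->C; (3,5):dx=+1,dy=+2->C; (3,6):dx=+6,dy=+10->C
  (4,5):dx=-7,dy=-6->C; (4,6):dx=-2,dy=+2->D; (5,6):dx=+5,dy=+8->C
Step 2: C = 13, D = 2, total pairs = 15.
Step 3: tau = (C - D)/(n(n-1)/2) = (13 - 2)/15 = 0.733333.
Step 4: Exact two-sided p-value (enumerate n! = 720 permutations of y under H0): p = 0.055556.
Step 5: alpha = 0.05. fail to reject H0.

tau_b = 0.7333 (C=13, D=2), p = 0.055556, fail to reject H0.


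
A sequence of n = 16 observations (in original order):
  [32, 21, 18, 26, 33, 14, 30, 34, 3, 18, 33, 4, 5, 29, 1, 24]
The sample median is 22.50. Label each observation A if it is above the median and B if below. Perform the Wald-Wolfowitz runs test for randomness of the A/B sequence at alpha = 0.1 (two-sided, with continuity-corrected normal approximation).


Step 1: Compute median = 22.50; label A = above, B = below.
Labels in order: ABBAABAABBABBABA  (n_A = 8, n_B = 8)
Step 2: Count runs R = 11.
Step 3: Under H0 (random ordering), E[R] = 2*n_A*n_B/(n_A+n_B) + 1 = 2*8*8/16 + 1 = 9.0000.
        Var[R] = 2*n_A*n_B*(2*n_A*n_B - n_A - n_B) / ((n_A+n_B)^2 * (n_A+n_B-1)) = 14336/3840 = 3.7333.
        SD[R] = 1.9322.
Step 4: Continuity-corrected z = (R - 0.5 - E[R]) / SD[R] = (11 - 0.5 - 9.0000) / 1.9322 = 0.7763.
Step 5: Two-sided p-value via normal approximation = 2*(1 - Phi(|z|)) = 0.437558.
Step 6: alpha = 0.1. fail to reject H0.

R = 11, z = 0.7763, p = 0.437558, fail to reject H0.


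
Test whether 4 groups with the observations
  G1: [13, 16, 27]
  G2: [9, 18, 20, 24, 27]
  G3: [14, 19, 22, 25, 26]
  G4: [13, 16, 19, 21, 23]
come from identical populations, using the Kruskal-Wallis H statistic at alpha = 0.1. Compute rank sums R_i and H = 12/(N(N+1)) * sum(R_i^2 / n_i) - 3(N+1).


Step 1: Combine all N = 18 observations and assign midranks.
sorted (value, group, rank): (9,G2,1), (13,G1,2.5), (13,G4,2.5), (14,G3,4), (16,G1,5.5), (16,G4,5.5), (18,G2,7), (19,G3,8.5), (19,G4,8.5), (20,G2,10), (21,G4,11), (22,G3,12), (23,G4,13), (24,G2,14), (25,G3,15), (26,G3,16), (27,G1,17.5), (27,G2,17.5)
Step 2: Sum ranks within each group.
R_1 = 25.5 (n_1 = 3)
R_2 = 49.5 (n_2 = 5)
R_3 = 55.5 (n_3 = 5)
R_4 = 40.5 (n_4 = 5)
Step 3: H = 12/(N(N+1)) * sum(R_i^2/n_i) - 3(N+1)
     = 12/(18*19) * (25.5^2/3 + 49.5^2/5 + 55.5^2/5 + 40.5^2/5) - 3*19
     = 0.035088 * 1650.9 - 57
     = 0.926316.
Step 4: Ties present; correction factor C = 1 - 24/(18^3 - 18) = 0.995872. Corrected H = 0.926316 / 0.995872 = 0.930155.
Step 5: Under H0, H ~ chi^2(3); p-value = 0.818145.
Step 6: alpha = 0.1. fail to reject H0.

H = 0.9302, df = 3, p = 0.818145, fail to reject H0.


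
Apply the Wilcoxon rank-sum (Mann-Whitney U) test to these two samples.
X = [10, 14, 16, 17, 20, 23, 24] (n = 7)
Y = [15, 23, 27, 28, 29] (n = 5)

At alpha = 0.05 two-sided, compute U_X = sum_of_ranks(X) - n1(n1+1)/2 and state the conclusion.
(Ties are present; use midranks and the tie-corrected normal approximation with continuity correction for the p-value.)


Step 1: Combine and sort all 12 observations; assign midranks.
sorted (value, group): (10,X), (14,X), (15,Y), (16,X), (17,X), (20,X), (23,X), (23,Y), (24,X), (27,Y), (28,Y), (29,Y)
ranks: 10->1, 14->2, 15->3, 16->4, 17->5, 20->6, 23->7.5, 23->7.5, 24->9, 27->10, 28->11, 29->12
Step 2: Rank sum for X: R1 = 1 + 2 + 4 + 5 + 6 + 7.5 + 9 = 34.5.
Step 3: U_X = R1 - n1(n1+1)/2 = 34.5 - 7*8/2 = 34.5 - 28 = 6.5.
       U_Y = n1*n2 - U_X = 35 - 6.5 = 28.5.
Step 4: Ties are present, so use the tie-corrected normal approximation (with continuity correction) for the p-value.
Step 5: p-value = 0.087602; compare to alpha = 0.05. fail to reject H0.

U_X = 6.5, p = 0.087602, fail to reject H0 at alpha = 0.05.


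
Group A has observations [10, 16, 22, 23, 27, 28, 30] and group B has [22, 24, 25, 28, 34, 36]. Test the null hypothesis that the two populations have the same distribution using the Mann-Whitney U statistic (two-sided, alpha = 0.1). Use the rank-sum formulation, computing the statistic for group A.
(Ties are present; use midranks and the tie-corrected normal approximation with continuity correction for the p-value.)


Step 1: Combine and sort all 13 observations; assign midranks.
sorted (value, group): (10,X), (16,X), (22,X), (22,Y), (23,X), (24,Y), (25,Y), (27,X), (28,X), (28,Y), (30,X), (34,Y), (36,Y)
ranks: 10->1, 16->2, 22->3.5, 22->3.5, 23->5, 24->6, 25->7, 27->8, 28->9.5, 28->9.5, 30->11, 34->12, 36->13
Step 2: Rank sum for X: R1 = 1 + 2 + 3.5 + 5 + 8 + 9.5 + 11 = 40.
Step 3: U_X = R1 - n1(n1+1)/2 = 40 - 7*8/2 = 40 - 28 = 12.
       U_Y = n1*n2 - U_X = 42 - 12 = 30.
Step 4: Ties are present, so use the tie-corrected normal approximation (with continuity correction) for the p-value.
Step 5: p-value = 0.223363; compare to alpha = 0.1. fail to reject H0.

U_X = 12, p = 0.223363, fail to reject H0 at alpha = 0.1.


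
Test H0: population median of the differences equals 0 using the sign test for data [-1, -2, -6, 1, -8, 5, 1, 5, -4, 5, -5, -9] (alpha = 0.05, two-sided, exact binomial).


Step 1: Discard zero differences. Original n = 12; n_eff = number of nonzero differences = 12.
Nonzero differences (with sign): -1, -2, -6, +1, -8, +5, +1, +5, -4, +5, -5, -9
Step 2: Count signs: positive = 5, negative = 7.
Step 3: Under H0: P(positive) = 0.5, so the number of positives S ~ Bin(12, 0.5).
Step 4: Two-sided exact p-value = sum of Bin(12,0.5) probabilities at or below the observed probability = 0.774414.
Step 5: alpha = 0.05. fail to reject H0.

n_eff = 12, pos = 5, neg = 7, p = 0.774414, fail to reject H0.


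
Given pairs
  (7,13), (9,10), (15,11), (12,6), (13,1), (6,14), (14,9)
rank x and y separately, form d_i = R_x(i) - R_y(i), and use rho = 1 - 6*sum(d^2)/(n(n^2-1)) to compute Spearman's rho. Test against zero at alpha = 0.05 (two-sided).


Step 1: Rank x and y separately (midranks; no ties here).
rank(x): 7->2, 9->3, 15->7, 12->4, 13->5, 6->1, 14->6
rank(y): 13->6, 10->4, 11->5, 6->2, 1->1, 14->7, 9->3
Step 2: d_i = R_x(i) - R_y(i); compute d_i^2.
  (2-6)^2=16, (3-4)^2=1, (7-5)^2=4, (4-2)^2=4, (5-1)^2=16, (1-7)^2=36, (6-3)^2=9
sum(d^2) = 86.
Step 3: rho = 1 - 6*86 / (7*(7^2 - 1)) = 1 - 516/336 = -0.535714.
Step 4: Under H0, t = rho * sqrt((n-2)/(1-rho^2)) = -1.4186 ~ t(5).
Step 5: Two-sided p-value from the t-distribution with 5 df = 0.215217.
Step 6: alpha = 0.05. fail to reject H0.

rho = -0.5357, p = 0.215217, fail to reject H0 at alpha = 0.05.


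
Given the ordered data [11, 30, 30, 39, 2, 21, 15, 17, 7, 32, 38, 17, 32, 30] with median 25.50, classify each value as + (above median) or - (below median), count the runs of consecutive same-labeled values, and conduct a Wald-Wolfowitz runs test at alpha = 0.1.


Step 1: Compute median = 25.50; label A = above, B = below.
Labels in order: BAAABBBBBAABAA  (n_A = 7, n_B = 7)
Step 2: Count runs R = 6.
Step 3: Under H0 (random ordering), E[R] = 2*n_A*n_B/(n_A+n_B) + 1 = 2*7*7/14 + 1 = 8.0000.
        Var[R] = 2*n_A*n_B*(2*n_A*n_B - n_A - n_B) / ((n_A+n_B)^2 * (n_A+n_B-1)) = 8232/2548 = 3.2308.
        SD[R] = 1.7974.
Step 4: Continuity-corrected z = (R + 0.5 - E[R]) / SD[R] = (6 + 0.5 - 8.0000) / 1.7974 = -0.8345.
Step 5: Two-sided p-value via normal approximation = 2*(1 - Phi(|z|)) = 0.403986.
Step 6: alpha = 0.1. fail to reject H0.

R = 6, z = -0.8345, p = 0.403986, fail to reject H0.


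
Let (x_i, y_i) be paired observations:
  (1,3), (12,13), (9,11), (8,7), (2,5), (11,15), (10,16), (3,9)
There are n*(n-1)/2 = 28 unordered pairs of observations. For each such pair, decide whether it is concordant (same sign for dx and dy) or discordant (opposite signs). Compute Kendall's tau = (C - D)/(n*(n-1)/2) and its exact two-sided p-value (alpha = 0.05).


Step 1: Enumerate the 28 unordered pairs (i,j) with i<j and classify each by sign(x_j-x_i) * sign(y_j-y_i).
  (1,2):dx=+11,dy=+10->C; (1,3):dx=+8,dy=+8->C; (1,4):dx=+7,dy=+4->C; (1,5):dx=+1,dy=+2->C
  (1,6):dx=+10,dy=+12->C; (1,7):dx=+9,dy=+13->C; (1,8):dx=+2,dy=+6->C; (2,3):dx=-3,dy=-2->C
  (2,4):dx=-4,dy=-6->C; (2,5):dx=-10,dy=-8->C; (2,6):dx=-1,dy=+2->D; (2,7):dx=-2,dy=+3->D
  (2,8):dx=-9,dy=-4->C; (3,4):dx=-1,dy=-4->C; (3,5):dx=-7,dy=-6->C; (3,6):dx=+2,dy=+4->C
  (3,7):dx=+1,dy=+5->C; (3,8):dx=-6,dy=-2->C; (4,5):dx=-6,dy=-2->C; (4,6):dx=+3,dy=+8->C
  (4,7):dx=+2,dy=+9->C; (4,8):dx=-5,dy=+2->D; (5,6):dx=+9,dy=+10->C; (5,7):dx=+8,dy=+11->C
  (5,8):dx=+1,dy=+4->C; (6,7):dx=-1,dy=+1->D; (6,8):dx=-8,dy=-6->C; (7,8):dx=-7,dy=-7->C
Step 2: C = 24, D = 4, total pairs = 28.
Step 3: tau = (C - D)/(n(n-1)/2) = (24 - 4)/28 = 0.714286.
Step 4: Exact two-sided p-value (enumerate n! = 40320 permutations of y under H0): p = 0.014137.
Step 5: alpha = 0.05. reject H0.

tau_b = 0.7143 (C=24, D=4), p = 0.014137, reject H0.


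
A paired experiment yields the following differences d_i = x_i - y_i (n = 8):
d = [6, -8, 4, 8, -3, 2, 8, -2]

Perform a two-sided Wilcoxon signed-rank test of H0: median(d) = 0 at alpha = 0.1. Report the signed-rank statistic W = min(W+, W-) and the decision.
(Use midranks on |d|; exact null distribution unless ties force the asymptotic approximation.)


Step 1: Drop any zero differences (none here) and take |d_i|.
|d| = [6, 8, 4, 8, 3, 2, 8, 2]
Step 2: Midrank |d_i| (ties get averaged ranks).
ranks: |6|->5, |8|->7, |4|->4, |8|->7, |3|->3, |2|->1.5, |8|->7, |2|->1.5
Step 3: Attach original signs; sum ranks with positive sign and with negative sign.
W+ = 5 + 4 + 7 + 1.5 + 7 = 24.5
W- = 7 + 3 + 1.5 = 11.5
(Check: W+ + W- = 36 should equal n(n+1)/2 = 36.)
Step 4: Test statistic W = min(W+, W-) = 11.5.
Step 5: Ties in |d|, so use the tie-corrected normal approximation.
        E[W] = n(n+1)/4 = 8*9/4 = 18.
        Tie groups: |d|=2 (t=2), |d|=8 (t=3); sum(t^3 - t) = 30.
        Var[W] = n(n+1)(2n+1)/24 - sum(t^3-t)/48 = 1224/24 - 30/48 = 50.375.
        z = (W - E[W]) / sqrt(Var[W]) = (11.5 - 18) / 7.0975 = -0.9158.
        Two-sided p = 2*Phi(z) = 0.359766.
Step 6: alpha = 0.1. fail to reject H0.

W+ = 24.5, W- = 11.5, W = min = 11.5, p = 0.359766, fail to reject H0.


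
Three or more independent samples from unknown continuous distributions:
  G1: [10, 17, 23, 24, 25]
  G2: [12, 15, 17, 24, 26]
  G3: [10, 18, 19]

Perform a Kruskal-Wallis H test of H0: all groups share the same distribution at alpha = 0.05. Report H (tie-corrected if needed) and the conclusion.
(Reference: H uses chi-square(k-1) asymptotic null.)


Step 1: Combine all N = 13 observations and assign midranks.
sorted (value, group, rank): (10,G1,1.5), (10,G3,1.5), (12,G2,3), (15,G2,4), (17,G1,5.5), (17,G2,5.5), (18,G3,7), (19,G3,8), (23,G1,9), (24,G1,10.5), (24,G2,10.5), (25,G1,12), (26,G2,13)
Step 2: Sum ranks within each group.
R_1 = 38.5 (n_1 = 5)
R_2 = 36 (n_2 = 5)
R_3 = 16.5 (n_3 = 3)
Step 3: H = 12/(N(N+1)) * sum(R_i^2/n_i) - 3(N+1)
     = 12/(13*14) * (38.5^2/5 + 36^2/5 + 16.5^2/3) - 3*14
     = 0.065934 * 646.4 - 42
     = 0.619780.
Step 4: Ties present; correction factor C = 1 - 18/(13^3 - 13) = 0.991758. Corrected H = 0.619780 / 0.991758 = 0.624931.
Step 5: Under H0, H ~ chi^2(2); p-value = 0.731641.
Step 6: alpha = 0.05. fail to reject H0.

H = 0.6249, df = 2, p = 0.731641, fail to reject H0.


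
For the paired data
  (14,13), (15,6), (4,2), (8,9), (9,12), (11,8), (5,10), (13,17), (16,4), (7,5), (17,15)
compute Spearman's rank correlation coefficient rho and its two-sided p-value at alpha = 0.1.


Step 1: Rank x and y separately (midranks; no ties here).
rank(x): 14->8, 15->9, 4->1, 8->4, 9->5, 11->6, 5->2, 13->7, 16->10, 7->3, 17->11
rank(y): 13->9, 6->4, 2->1, 9->6, 12->8, 8->5, 10->7, 17->11, 4->2, 5->3, 15->10
Step 2: d_i = R_x(i) - R_y(i); compute d_i^2.
  (8-9)^2=1, (9-4)^2=25, (1-1)^2=0, (4-6)^2=4, (5-8)^2=9, (6-5)^2=1, (2-7)^2=25, (7-11)^2=16, (10-2)^2=64, (3-3)^2=0, (11-10)^2=1
sum(d^2) = 146.
Step 3: rho = 1 - 6*146 / (11*(11^2 - 1)) = 1 - 876/1320 = 0.336364.
Step 4: Under H0, t = rho * sqrt((n-2)/(1-rho^2)) = 1.0715 ~ t(9).
Step 5: Two-sided p-value from the t-distribution with 9 df = 0.311824.
Step 6: alpha = 0.1. fail to reject H0.

rho = 0.3364, p = 0.311824, fail to reject H0 at alpha = 0.1.


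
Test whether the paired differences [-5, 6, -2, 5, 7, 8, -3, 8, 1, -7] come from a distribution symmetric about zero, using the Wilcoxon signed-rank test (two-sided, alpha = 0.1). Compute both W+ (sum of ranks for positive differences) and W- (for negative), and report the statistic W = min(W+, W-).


Step 1: Drop any zero differences (none here) and take |d_i|.
|d| = [5, 6, 2, 5, 7, 8, 3, 8, 1, 7]
Step 2: Midrank |d_i| (ties get averaged ranks).
ranks: |5|->4.5, |6|->6, |2|->2, |5|->4.5, |7|->7.5, |8|->9.5, |3|->3, |8|->9.5, |1|->1, |7|->7.5
Step 3: Attach original signs; sum ranks with positive sign and with negative sign.
W+ = 6 + 4.5 + 7.5 + 9.5 + 9.5 + 1 = 38
W- = 4.5 + 2 + 3 + 7.5 = 17
(Check: W+ + W- = 55 should equal n(n+1)/2 = 55.)
Step 4: Test statistic W = min(W+, W-) = 17.
Step 5: Ties in |d|, so use the tie-corrected normal approximation.
        E[W] = n(n+1)/4 = 10*11/4 = 27.5.
        Tie groups: |d|=5 (t=2), |d|=7 (t=2), |d|=8 (t=2); sum(t^3 - t) = 18.
        Var[W] = n(n+1)(2n+1)/24 - sum(t^3-t)/48 = 2310/24 - 18/48 = 95.875.
        z = (W - E[W]) / sqrt(Var[W]) = (17 - 27.5) / 9.7916 = -1.0724.
        Two-sided p = 2*Phi(z) = 0.283563.
Step 6: alpha = 0.1. fail to reject H0.

W+ = 38, W- = 17, W = min = 17, p = 0.283563, fail to reject H0.


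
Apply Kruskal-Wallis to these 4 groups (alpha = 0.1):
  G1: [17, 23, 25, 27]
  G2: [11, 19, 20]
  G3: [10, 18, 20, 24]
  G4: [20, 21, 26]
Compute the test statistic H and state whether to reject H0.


Step 1: Combine all N = 14 observations and assign midranks.
sorted (value, group, rank): (10,G3,1), (11,G2,2), (17,G1,3), (18,G3,4), (19,G2,5), (20,G2,7), (20,G3,7), (20,G4,7), (21,G4,9), (23,G1,10), (24,G3,11), (25,G1,12), (26,G4,13), (27,G1,14)
Step 2: Sum ranks within each group.
R_1 = 39 (n_1 = 4)
R_2 = 14 (n_2 = 3)
R_3 = 23 (n_3 = 4)
R_4 = 29 (n_4 = 3)
Step 3: H = 12/(N(N+1)) * sum(R_i^2/n_i) - 3(N+1)
     = 12/(14*15) * (39^2/4 + 14^2/3 + 23^2/4 + 29^2/3) - 3*15
     = 0.057143 * 858.167 - 45
     = 4.038095.
Step 4: Ties present; correction factor C = 1 - 24/(14^3 - 14) = 0.991209. Corrected H = 4.038095 / 0.991209 = 4.073910.
Step 5: Under H0, H ~ chi^2(3); p-value = 0.253593.
Step 6: alpha = 0.1. fail to reject H0.

H = 4.0739, df = 3, p = 0.253593, fail to reject H0.


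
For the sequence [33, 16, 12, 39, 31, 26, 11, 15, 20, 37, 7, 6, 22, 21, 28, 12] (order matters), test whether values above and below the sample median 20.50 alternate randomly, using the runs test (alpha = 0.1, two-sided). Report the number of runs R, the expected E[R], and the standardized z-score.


Step 1: Compute median = 20.50; label A = above, B = below.
Labels in order: ABBAAABBBABBAAAB  (n_A = 8, n_B = 8)
Step 2: Count runs R = 8.
Step 3: Under H0 (random ordering), E[R] = 2*n_A*n_B/(n_A+n_B) + 1 = 2*8*8/16 + 1 = 9.0000.
        Var[R] = 2*n_A*n_B*(2*n_A*n_B - n_A - n_B) / ((n_A+n_B)^2 * (n_A+n_B-1)) = 14336/3840 = 3.7333.
        SD[R] = 1.9322.
Step 4: Continuity-corrected z = (R + 0.5 - E[R]) / SD[R] = (8 + 0.5 - 9.0000) / 1.9322 = -0.2588.
Step 5: Two-sided p-value via normal approximation = 2*(1 - Phi(|z|)) = 0.795809.
Step 6: alpha = 0.1. fail to reject H0.

R = 8, z = -0.2588, p = 0.795809, fail to reject H0.


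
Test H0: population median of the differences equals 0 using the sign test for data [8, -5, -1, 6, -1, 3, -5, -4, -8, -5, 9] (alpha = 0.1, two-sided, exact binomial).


Step 1: Discard zero differences. Original n = 11; n_eff = number of nonzero differences = 11.
Nonzero differences (with sign): +8, -5, -1, +6, -1, +3, -5, -4, -8, -5, +9
Step 2: Count signs: positive = 4, negative = 7.
Step 3: Under H0: P(positive) = 0.5, so the number of positives S ~ Bin(11, 0.5).
Step 4: Two-sided exact p-value = sum of Bin(11,0.5) probabilities at or below the observed probability = 0.548828.
Step 5: alpha = 0.1. fail to reject H0.

n_eff = 11, pos = 4, neg = 7, p = 0.548828, fail to reject H0.


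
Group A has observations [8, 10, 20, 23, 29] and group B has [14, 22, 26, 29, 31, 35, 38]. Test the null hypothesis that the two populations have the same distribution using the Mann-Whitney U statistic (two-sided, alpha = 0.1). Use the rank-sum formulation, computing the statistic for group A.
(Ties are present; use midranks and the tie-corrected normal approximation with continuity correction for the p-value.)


Step 1: Combine and sort all 12 observations; assign midranks.
sorted (value, group): (8,X), (10,X), (14,Y), (20,X), (22,Y), (23,X), (26,Y), (29,X), (29,Y), (31,Y), (35,Y), (38,Y)
ranks: 8->1, 10->2, 14->3, 20->4, 22->5, 23->6, 26->7, 29->8.5, 29->8.5, 31->10, 35->11, 38->12
Step 2: Rank sum for X: R1 = 1 + 2 + 4 + 6 + 8.5 = 21.5.
Step 3: U_X = R1 - n1(n1+1)/2 = 21.5 - 5*6/2 = 21.5 - 15 = 6.5.
       U_Y = n1*n2 - U_X = 35 - 6.5 = 28.5.
Step 4: Ties are present, so use the tie-corrected normal approximation (with continuity correction) for the p-value.
Step 5: p-value = 0.087602; compare to alpha = 0.1. reject H0.

U_X = 6.5, p = 0.087602, reject H0 at alpha = 0.1.


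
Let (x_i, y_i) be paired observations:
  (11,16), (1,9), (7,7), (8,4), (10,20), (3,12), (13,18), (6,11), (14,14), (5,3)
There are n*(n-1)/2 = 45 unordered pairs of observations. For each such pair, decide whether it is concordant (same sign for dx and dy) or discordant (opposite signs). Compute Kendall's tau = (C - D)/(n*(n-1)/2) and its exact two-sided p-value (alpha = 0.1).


Step 1: Enumerate the 45 unordered pairs (i,j) with i<j and classify each by sign(x_j-x_i) * sign(y_j-y_i).
  (1,2):dx=-10,dy=-7->C; (1,3):dx=-4,dy=-9->C; (1,4):dx=-3,dy=-12->C; (1,5):dx=-1,dy=+4->D
  (1,6):dx=-8,dy=-4->C; (1,7):dx=+2,dy=+2->C; (1,8):dx=-5,dy=-5->C; (1,9):dx=+3,dy=-2->D
  (1,10):dx=-6,dy=-13->C; (2,3):dx=+6,dy=-2->D; (2,4):dx=+7,dy=-5->D; (2,5):dx=+9,dy=+11->C
  (2,6):dx=+2,dy=+3->C; (2,7):dx=+12,dy=+9->C; (2,8):dx=+5,dy=+2->C; (2,9):dx=+13,dy=+5->C
  (2,10):dx=+4,dy=-6->D; (3,4):dx=+1,dy=-3->D; (3,5):dx=+3,dy=+13->C; (3,6):dx=-4,dy=+5->D
  (3,7):dx=+6,dy=+11->C; (3,8):dx=-1,dy=+4->D; (3,9):dx=+7,dy=+7->C; (3,10):dx=-2,dy=-4->C
  (4,5):dx=+2,dy=+16->C; (4,6):dx=-5,dy=+8->D; (4,7):dx=+5,dy=+14->C; (4,8):dx=-2,dy=+7->D
  (4,9):dx=+6,dy=+10->C; (4,10):dx=-3,dy=-1->C; (5,6):dx=-7,dy=-8->C; (5,7):dx=+3,dy=-2->D
  (5,8):dx=-4,dy=-9->C; (5,9):dx=+4,dy=-6->D; (5,10):dx=-5,dy=-17->C; (6,7):dx=+10,dy=+6->C
  (6,8):dx=+3,dy=-1->D; (6,9):dx=+11,dy=+2->C; (6,10):dx=+2,dy=-9->D; (7,8):dx=-7,dy=-7->C
  (7,9):dx=+1,dy=-4->D; (7,10):dx=-8,dy=-15->C; (8,9):dx=+8,dy=+3->C; (8,10):dx=-1,dy=-8->C
  (9,10):dx=-9,dy=-11->C
Step 2: C = 30, D = 15, total pairs = 45.
Step 3: tau = (C - D)/(n(n-1)/2) = (30 - 15)/45 = 0.333333.
Step 4: Exact two-sided p-value (enumerate n! = 3628800 permutations of y under H0): p = 0.216373.
Step 5: alpha = 0.1. fail to reject H0.

tau_b = 0.3333 (C=30, D=15), p = 0.216373, fail to reject H0.


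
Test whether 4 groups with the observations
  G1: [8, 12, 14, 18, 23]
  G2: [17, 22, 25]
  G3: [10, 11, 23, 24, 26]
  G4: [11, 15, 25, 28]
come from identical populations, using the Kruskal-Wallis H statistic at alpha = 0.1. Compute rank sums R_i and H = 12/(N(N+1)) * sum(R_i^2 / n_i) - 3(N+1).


Step 1: Combine all N = 17 observations and assign midranks.
sorted (value, group, rank): (8,G1,1), (10,G3,2), (11,G3,3.5), (11,G4,3.5), (12,G1,5), (14,G1,6), (15,G4,7), (17,G2,8), (18,G1,9), (22,G2,10), (23,G1,11.5), (23,G3,11.5), (24,G3,13), (25,G2,14.5), (25,G4,14.5), (26,G3,16), (28,G4,17)
Step 2: Sum ranks within each group.
R_1 = 32.5 (n_1 = 5)
R_2 = 32.5 (n_2 = 3)
R_3 = 46 (n_3 = 5)
R_4 = 42 (n_4 = 4)
Step 3: H = 12/(N(N+1)) * sum(R_i^2/n_i) - 3(N+1)
     = 12/(17*18) * (32.5^2/5 + 32.5^2/3 + 46^2/5 + 42^2/4) - 3*18
     = 0.039216 * 1427.53 - 54
     = 1.981699.
Step 4: Ties present; correction factor C = 1 - 18/(17^3 - 17) = 0.996324. Corrected H = 1.981699 / 0.996324 = 1.989012.
Step 5: Under H0, H ~ chi^2(3); p-value = 0.574690.
Step 6: alpha = 0.1. fail to reject H0.

H = 1.9890, df = 3, p = 0.574690, fail to reject H0.


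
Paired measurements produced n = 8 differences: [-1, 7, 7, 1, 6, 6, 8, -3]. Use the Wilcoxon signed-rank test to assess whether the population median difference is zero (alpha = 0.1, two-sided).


Step 1: Drop any zero differences (none here) and take |d_i|.
|d| = [1, 7, 7, 1, 6, 6, 8, 3]
Step 2: Midrank |d_i| (ties get averaged ranks).
ranks: |1|->1.5, |7|->6.5, |7|->6.5, |1|->1.5, |6|->4.5, |6|->4.5, |8|->8, |3|->3
Step 3: Attach original signs; sum ranks with positive sign and with negative sign.
W+ = 6.5 + 6.5 + 1.5 + 4.5 + 4.5 + 8 = 31.5
W- = 1.5 + 3 = 4.5
(Check: W+ + W- = 36 should equal n(n+1)/2 = 36.)
Step 4: Test statistic W = min(W+, W-) = 4.5.
Step 5: Ties in |d|, so use the tie-corrected normal approximation.
        E[W] = n(n+1)/4 = 8*9/4 = 18.
        Tie groups: |d|=1 (t=2), |d|=6 (t=2), |d|=7 (t=2); sum(t^3 - t) = 18.
        Var[W] = n(n+1)(2n+1)/24 - sum(t^3-t)/48 = 1224/24 - 18/48 = 50.625.
        z = (W - E[W]) / sqrt(Var[W]) = (4.5 - 18) / 7.1151 = -1.8974.
        Two-sided p = 2*Phi(z) = 0.057780.
Step 6: alpha = 0.1. reject H0.

W+ = 31.5, W- = 4.5, W = min = 4.5, p = 0.057780, reject H0.
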